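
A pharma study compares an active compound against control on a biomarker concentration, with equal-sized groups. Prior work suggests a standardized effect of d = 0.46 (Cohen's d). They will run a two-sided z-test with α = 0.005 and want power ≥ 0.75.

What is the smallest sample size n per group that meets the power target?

n = 115 per group

For power 0.75 need Φ(δ − z_{0.0025}) = 0.75, so δ = z_{0.0025} + z_{0.25} = 2.807 + 0.674 = 3.482.
(Ignoring the negligible lower-tail rejection probability gives the usual closed-form inversion.)
δ = d·√(n/2) ⇒ n = 2(δ/d)² = 2 × (3.482 / 0.46)² = 114.57.
Rounding up, n = 115 per group.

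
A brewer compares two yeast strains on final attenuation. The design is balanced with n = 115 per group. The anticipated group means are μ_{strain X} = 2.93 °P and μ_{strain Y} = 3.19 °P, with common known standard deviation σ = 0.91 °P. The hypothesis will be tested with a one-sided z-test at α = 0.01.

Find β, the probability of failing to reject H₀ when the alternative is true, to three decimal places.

β ≈ 0.563

Standardized effect: d = |μ_{strain X} − μ_{strain Y}| / σ = |2.93 − 3.19| / 0.91 = 0.2857
Noncentrality parameter: δ = d·√(n/2) = 0.2857 × √(115/2) = 2.1665
One-sided α = 0.01 → critical value z_{0.01} = 2.326.
Power = P(Z > 2.326 − δ) = Φ(-0.160) = 0.4365.
Type II error: β = 1 − power = 1 − 0.4365 = 0.5635.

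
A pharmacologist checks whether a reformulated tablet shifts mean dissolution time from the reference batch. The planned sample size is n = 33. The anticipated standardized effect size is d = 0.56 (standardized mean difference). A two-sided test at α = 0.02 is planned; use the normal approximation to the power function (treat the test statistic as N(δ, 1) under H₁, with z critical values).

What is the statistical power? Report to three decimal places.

Noncentrality parameter: δ = d·√n = 0.56 × √33 = 3.2170
Two-sided α = 0.02 → critical value z_{0.01} = 2.326.
Power = Φ(δ − 2.326) + Φ(−δ − 2.326) = Φ(0.891) + Φ(-5.543) = 0.8134 + 0.0000 = 0.8134.

Power ≈ 0.813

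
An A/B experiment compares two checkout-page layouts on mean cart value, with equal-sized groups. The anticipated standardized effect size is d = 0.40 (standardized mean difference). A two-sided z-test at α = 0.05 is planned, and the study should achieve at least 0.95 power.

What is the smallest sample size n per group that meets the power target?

Set Φ(δ − 1.960) = 0.95; then δ − 1.960 = Φ⁻¹(0.95) = 1.645, giving δ = 3.605.
(Ignoring the negligible lower-tail rejection probability gives the usual closed-form inversion.)
δ = d·√(n/2) ⇒ n = 2(δ/d)² = 2 × (3.605 / 0.40)² = 162.43.
Rounding up, n = 163 per group.

n = 163 per group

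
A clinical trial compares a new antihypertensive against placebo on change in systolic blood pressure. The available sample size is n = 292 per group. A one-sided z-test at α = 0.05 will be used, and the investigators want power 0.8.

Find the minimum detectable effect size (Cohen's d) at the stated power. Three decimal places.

Required noncentrality: δ = z_{0.05} + z_{0.20} = 1.645 + 0.842 = 2.486.
δ = d·√(n/2) ⇒ d = δ/√(n/2) = 2.486/√(292/2) = 0.2058.

d ≈ 0.206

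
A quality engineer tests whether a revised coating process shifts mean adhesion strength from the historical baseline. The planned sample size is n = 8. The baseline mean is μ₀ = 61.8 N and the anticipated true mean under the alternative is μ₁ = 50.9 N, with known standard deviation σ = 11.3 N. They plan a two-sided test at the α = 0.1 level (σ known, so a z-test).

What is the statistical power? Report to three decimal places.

Standardized effect: d = |μ₁ − μ₀| / σ = |50.9 − 61.8| / 11.3 = 0.9646
Noncentrality parameter: δ = d·√n = 0.9646 × √8 = 2.7283
Critical value for a two-sided test at α = 0.1: z_{α/2} = 1.645.
Power = Φ(δ − 1.645) + Φ(−δ − 1.645) = Φ(1.083) + Φ(-4.373) = 0.8607 + 0.0000 = 0.8607.

Power ≈ 0.861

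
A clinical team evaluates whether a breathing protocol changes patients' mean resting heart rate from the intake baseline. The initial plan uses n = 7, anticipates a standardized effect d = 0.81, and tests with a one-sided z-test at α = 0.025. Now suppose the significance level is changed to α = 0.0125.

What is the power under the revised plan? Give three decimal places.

δ = d·√n = 0.81 × √7 = 2.1431 (unchanged). New critical value: z_{0.0125} = 2.241.
Revised power = P(Z > 2.241 − δ) = Φ(-0.098) = 0.4608.

Power ≈ 0.461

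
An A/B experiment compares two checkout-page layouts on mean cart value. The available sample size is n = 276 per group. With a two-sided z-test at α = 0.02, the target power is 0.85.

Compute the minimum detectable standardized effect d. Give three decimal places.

Required noncentrality: δ = z_{0.01} + z_{0.15} = 2.326 + 1.036 = 3.363.
(Lower-tail contribution to power is negligible for δ > 0.)
δ = d·√(n/2) ⇒ d = δ/√(n/2) = 3.363/√(276/2) = 0.2863.

d ≈ 0.286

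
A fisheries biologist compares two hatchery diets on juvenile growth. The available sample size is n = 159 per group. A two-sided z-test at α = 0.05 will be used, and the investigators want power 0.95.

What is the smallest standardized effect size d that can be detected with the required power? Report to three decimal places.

Need Φ(δ − 1.960) = 0.95, so δ = 1.960 + 1.645 = 3.605.
(Lower-tail contribution to power is negligible for δ > 0.)
δ = d·√(n/2) ⇒ d = δ/√(n/2) = 3.605/√(159/2) = 0.4043.

d ≈ 0.404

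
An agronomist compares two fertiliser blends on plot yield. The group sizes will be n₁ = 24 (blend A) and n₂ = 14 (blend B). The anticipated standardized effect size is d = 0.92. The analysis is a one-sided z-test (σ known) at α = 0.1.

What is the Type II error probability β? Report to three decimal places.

Noncentrality parameter: δ = d / √(1/n₁ + 1/n₂) = 0.92 / √(1/24 + 1/14) = 2.7357
One-sided α = 0.1 → critical value z_{0.1} = 1.282.
Power = P(Z > 1.282 − δ) = Φ(1.454) = 0.9270.
Type II error: β = 1 − power = 1 − 0.9270 = 0.0730.

β ≈ 0.073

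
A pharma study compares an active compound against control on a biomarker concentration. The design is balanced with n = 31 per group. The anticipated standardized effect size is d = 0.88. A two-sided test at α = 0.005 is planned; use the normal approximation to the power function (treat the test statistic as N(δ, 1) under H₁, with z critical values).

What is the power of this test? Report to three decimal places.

Power ≈ 0.745

Noncentrality parameter: δ = d·√(n/2) = 0.88 × √(31/2) = 3.4646
Critical value for a two-sided test at α = 0.005: z_{α/2} = 2.807.
Power = Φ(δ − 2.807) + Φ(−δ − 2.807) = Φ(0.658) + Φ(-6.272) = 0.7446 + 0.0000 = 0.7446.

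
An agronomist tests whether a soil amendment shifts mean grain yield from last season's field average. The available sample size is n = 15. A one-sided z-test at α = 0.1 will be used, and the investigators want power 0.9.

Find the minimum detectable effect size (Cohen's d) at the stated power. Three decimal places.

Required noncentrality: δ = z_{0.1} + z_{0.10} = 1.282 + 1.282 = 2.563.
δ = d·√n ⇒ d = δ/√n = 2.563/√15 = 0.6618.

d ≈ 0.662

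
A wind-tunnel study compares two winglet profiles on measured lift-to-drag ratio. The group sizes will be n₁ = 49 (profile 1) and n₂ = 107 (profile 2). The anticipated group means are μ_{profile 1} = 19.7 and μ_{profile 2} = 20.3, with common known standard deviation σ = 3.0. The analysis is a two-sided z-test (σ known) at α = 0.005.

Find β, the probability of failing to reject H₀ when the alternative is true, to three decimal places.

Standardized effect: d = |μ_{profile 1} − μ_{profile 2}| / σ = |19.7 − 20.3| / 3.0 = 0.2000
Noncentrality parameter: δ = d / √(1/n₁ + 1/n₂) = 0.2000 / √(1/49 + 1/107) = 1.1595
Two-sided α = 0.005 → critical value z_{0.0025} = 2.807.
Power = Φ(δ − 2.807) + Φ(−δ − 2.807) = Φ(-1.648) + Φ(-3.966) = 0.0497 + 0.0000 = 0.0498.
Type II error: β = 1 − power = 1 − 0.0498 = 0.9502.

β ≈ 0.950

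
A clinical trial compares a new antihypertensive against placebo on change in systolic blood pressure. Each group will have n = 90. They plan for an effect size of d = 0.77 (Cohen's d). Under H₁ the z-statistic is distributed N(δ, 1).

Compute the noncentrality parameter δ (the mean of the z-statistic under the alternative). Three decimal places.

The noncentrality parameter scales effect size by the design's sample-size factor: δ = d·√(n/2) = 0.77 × √(90/2) = 5.1653

δ ≈ 5.165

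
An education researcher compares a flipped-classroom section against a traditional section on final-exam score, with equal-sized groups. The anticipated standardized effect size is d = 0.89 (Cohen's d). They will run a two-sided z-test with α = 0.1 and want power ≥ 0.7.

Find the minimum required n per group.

n = 12 per group

For power 0.7 need Φ(δ − z_{0.05}) = 0.7, so δ = z_{0.05} + z_{0.30} = 1.645 + 0.524 = 2.169.
(For δ > 0 the lower-tail rejection region contributes negligibly to power, so the one-term inversion is standard.)
δ = d·√(n/2) ⇒ n = 2(δ/d)² = 2 × (2.169 / 0.89)² = 11.88.
Round up to the next whole unit.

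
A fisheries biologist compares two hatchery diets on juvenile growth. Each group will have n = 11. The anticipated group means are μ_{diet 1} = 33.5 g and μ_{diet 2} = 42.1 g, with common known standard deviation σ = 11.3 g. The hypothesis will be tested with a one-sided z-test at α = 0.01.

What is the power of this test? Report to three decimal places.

Standardized effect: d = |μ_{diet 1} − μ_{diet 2}| / σ = |33.5 − 42.1| / 11.3 = 0.7611
Noncentrality parameter: δ = d·√(n/2) = 0.7611 × √(11/2) = 1.7848
Critical value for a one-sided test at α = 0.01: z_α = 2.326.
Power = Φ(δ − 2.326) = Φ(-0.541) = 0.2941.

Power ≈ 0.294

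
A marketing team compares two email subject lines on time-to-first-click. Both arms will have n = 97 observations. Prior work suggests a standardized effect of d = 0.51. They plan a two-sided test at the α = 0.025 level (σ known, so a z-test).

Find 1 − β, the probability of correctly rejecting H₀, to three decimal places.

Noncentrality parameter: δ = d·√(n/2) = 0.51 × √(97/2) = 3.5517
Critical value for a two-sided test at α = 0.025: z_{α/2} = 2.241.
Power = Φ(δ − 2.241) + Φ(−δ − 2.241) = Φ(1.310) + Φ(-5.793) = 0.9050 + 0.0000 = 0.9050.

Power ≈ 0.905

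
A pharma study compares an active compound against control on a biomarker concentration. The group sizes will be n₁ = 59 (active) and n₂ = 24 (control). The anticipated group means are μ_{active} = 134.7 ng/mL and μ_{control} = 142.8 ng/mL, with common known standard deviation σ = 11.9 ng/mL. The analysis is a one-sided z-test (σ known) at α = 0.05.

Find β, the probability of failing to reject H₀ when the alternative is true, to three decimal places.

β ≈ 0.122

Standardized effect: d = |μ_{active} − μ_{control}| / σ = |134.7 − 142.8| / 11.9 = 0.6807
Noncentrality parameter: δ = d / √(1/n₁ + 1/n₂) = 0.6807 / √(1/59 + 1/24) = 2.8115
Critical value for a one-sided test at α = 0.05: z_α = 1.645.
Power = Φ(δ − 1.645) = Φ(1.167) = 0.8783.
Type II error: β = 1 − power = 1 − 0.8783 = 0.1217.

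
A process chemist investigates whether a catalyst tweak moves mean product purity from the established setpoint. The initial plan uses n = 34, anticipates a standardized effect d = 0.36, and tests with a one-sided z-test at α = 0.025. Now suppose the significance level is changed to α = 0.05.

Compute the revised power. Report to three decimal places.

δ = d·√n = 0.36 × √34 = 2.0991 (unchanged). New critical value: z_{0.05} = 1.645.
Revised power = Φ(δ − 1.645) = Φ(0.454) = 0.6752.

Power ≈ 0.675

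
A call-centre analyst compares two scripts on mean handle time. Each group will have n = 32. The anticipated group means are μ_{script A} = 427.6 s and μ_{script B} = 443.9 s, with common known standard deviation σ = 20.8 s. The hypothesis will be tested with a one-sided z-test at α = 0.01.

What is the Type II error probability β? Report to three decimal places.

Standardized effect: d = |μ_{script A} − μ_{script B}| / σ = |427.6 − 443.9| / 20.8 = 0.7837
Noncentrality parameter: δ = d·√(n/2) = 0.7837 × √(32/2) = 3.1346
One-sided α = 0.01 → critical value z_{0.01} = 2.326.
Power = P(Z > 2.326 − δ) = Φ(0.808) = 0.7905.
Type II error: β = 1 − power = 1 − 0.7905 = 0.2095.

β ≈ 0.209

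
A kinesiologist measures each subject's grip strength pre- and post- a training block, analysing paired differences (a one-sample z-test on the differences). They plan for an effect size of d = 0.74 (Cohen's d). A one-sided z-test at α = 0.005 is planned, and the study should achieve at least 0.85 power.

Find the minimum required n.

n = 24

Set Φ(δ − 2.576) = 0.85; then δ − 2.576 = Φ⁻¹(0.85) = 1.036, giving δ = 3.612.
δ = d·√n ⇒ n = (δ/d)² = (3.612 / 0.74)² = 23.83.
Rounding up, n = 24.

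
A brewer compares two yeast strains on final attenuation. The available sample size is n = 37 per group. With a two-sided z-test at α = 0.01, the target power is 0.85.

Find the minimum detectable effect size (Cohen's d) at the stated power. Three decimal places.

Required noncentrality: δ = z_{0.005} + z_{0.15} = 2.576 + 1.036 = 3.612.
(The second rejection-region term Φ(−δ − z_{α/2}) is negligible and dropped.)
δ = d·√(n/2) ⇒ d = δ/√(n/2) = 3.612/√(37/2) = 0.8398.

d ≈ 0.840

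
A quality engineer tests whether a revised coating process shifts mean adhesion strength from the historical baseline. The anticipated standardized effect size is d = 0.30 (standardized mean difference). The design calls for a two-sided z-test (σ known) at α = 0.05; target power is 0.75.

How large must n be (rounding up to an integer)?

n = 78

For power 0.75 need Φ(δ − z_{0.025}) = 0.75, so δ = z_{0.025} + z_{0.25} = 1.960 + 0.674 = 2.634.
(Ignoring the negligible lower-tail rejection probability gives the usual closed-form inversion.)
δ = d·√n ⇒ n = (δ/d)² = (2.634 / 0.30)² = 77.11.
Round up to the next whole unit.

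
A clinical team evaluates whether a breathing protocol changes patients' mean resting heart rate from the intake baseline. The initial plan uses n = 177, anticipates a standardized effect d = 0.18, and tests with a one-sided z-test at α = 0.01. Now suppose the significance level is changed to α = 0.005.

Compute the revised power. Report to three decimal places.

δ = d·√n = 0.18 × √177 = 2.3947 (unchanged). New critical value: z_{0.005} = 2.576.
Revised power = Φ(δ − 2.576) = Φ(-0.181) = 0.4282.

Power ≈ 0.428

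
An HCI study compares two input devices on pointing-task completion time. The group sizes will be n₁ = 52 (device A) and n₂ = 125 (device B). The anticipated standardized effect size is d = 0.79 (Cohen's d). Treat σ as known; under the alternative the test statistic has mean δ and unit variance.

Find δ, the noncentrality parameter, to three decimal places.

δ ≈ 4.787

δ = d / √(1/n₁ + 1/n₂) = 0.79 / √(1/52 + 1/125) = 4.7874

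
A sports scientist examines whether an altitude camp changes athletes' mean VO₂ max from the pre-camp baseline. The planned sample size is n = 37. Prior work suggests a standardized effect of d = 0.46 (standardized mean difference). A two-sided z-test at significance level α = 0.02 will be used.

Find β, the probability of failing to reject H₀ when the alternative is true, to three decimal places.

β ≈ 0.319

Noncentrality parameter: δ = d·√n = 0.46 × √37 = 2.7981
Critical value for a two-sided test at α = 0.02: z_{α/2} = 2.326.
Power = Φ(δ − 2.326) + Φ(−δ − 2.326) = Φ(0.472) + Φ(-5.124) = 0.6814 + 0.0000 = 0.6814.
Type II error: β = 1 − power = 1 − 0.6814 = 0.3186.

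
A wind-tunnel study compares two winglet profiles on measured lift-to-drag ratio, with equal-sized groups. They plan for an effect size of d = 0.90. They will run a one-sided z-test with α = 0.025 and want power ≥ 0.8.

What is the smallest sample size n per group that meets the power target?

Set Φ(δ − 1.960) = 0.8; then δ − 1.960 = Φ⁻¹(0.8) = 0.842, giving δ = 2.802.
δ = d·√(n/2) ⇒ n = 2(δ/d)² = 2 × (2.802 / 0.90)² = 19.38.
Round up to the next whole unit.

n = 20 per group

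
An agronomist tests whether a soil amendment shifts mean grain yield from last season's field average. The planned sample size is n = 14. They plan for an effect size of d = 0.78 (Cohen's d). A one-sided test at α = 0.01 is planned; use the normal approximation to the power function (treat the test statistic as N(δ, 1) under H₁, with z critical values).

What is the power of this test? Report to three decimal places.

Noncentrality parameter: δ = d·√n = 0.78 × √14 = 2.9185
One-sided α = 0.01 → critical value z_{0.01} = 2.326.
Power = P(Z > 2.326 − δ) = Φ(0.592) = 0.7231.

Power ≈ 0.723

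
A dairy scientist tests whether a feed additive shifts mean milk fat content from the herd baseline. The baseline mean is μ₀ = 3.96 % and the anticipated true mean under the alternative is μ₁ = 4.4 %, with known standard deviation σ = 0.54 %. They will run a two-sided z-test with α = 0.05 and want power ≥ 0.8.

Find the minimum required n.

n = 12

Standardized effect: d = |μ₁ − μ₀| / σ = |4.4 − 3.96| / 0.54 = 0.8148
For power 0.8 need Φ(δ − z_{0.025}) = 0.8, so δ = z_{0.025} + z_{0.20} = 1.960 + 0.842 = 2.802.
(Ignoring the negligible lower-tail rejection probability gives the usual closed-form inversion.)
δ = d·√n ⇒ n = (δ/d)² = (2.802 / 0.8148)² = 11.82.
Round up to the next whole unit.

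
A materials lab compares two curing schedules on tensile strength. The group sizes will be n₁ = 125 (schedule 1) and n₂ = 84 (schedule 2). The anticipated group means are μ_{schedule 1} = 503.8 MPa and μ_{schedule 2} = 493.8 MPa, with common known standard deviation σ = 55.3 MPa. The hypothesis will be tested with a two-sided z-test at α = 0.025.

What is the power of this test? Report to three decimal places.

Standardized effect: d = |μ_{schedule 1} − μ_{schedule 2}| / σ = |503.8 − 493.8| / 55.3 = 0.1808
Noncentrality parameter: δ = d / √(1/n₁ + 1/n₂) = 0.1808 / √(1/125 + 1/84) = 1.2817
Two-sided α = 0.025 → critical value z_{0.0125} = 2.241.
Power = Φ(δ − 2.241) + Φ(−δ − 2.241) = Φ(-0.960) + Φ(-3.523) = 0.1686 + 0.0002 = 0.1688.

Power ≈ 0.169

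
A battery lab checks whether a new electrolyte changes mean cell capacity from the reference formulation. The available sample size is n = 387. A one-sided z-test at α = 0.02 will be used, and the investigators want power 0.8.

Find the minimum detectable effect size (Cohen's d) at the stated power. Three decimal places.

d ≈ 0.147

Required noncentrality: δ = z_{0.02} + z_{0.20} = 2.054 + 0.842 = 2.895.
δ = d·√n ⇒ d = δ/√n = 2.895/√387 = 0.1472.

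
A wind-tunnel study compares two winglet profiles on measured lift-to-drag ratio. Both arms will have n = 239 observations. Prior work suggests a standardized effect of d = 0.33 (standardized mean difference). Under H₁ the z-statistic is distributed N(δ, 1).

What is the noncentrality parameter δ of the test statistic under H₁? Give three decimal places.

δ = d·√(n/2) = 0.33 × √(239/2) = 3.6074

δ ≈ 3.607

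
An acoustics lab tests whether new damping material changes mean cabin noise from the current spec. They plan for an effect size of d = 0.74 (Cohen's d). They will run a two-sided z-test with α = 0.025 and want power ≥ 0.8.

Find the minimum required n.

For power 0.8 need Φ(δ − z_{0.0125}) = 0.8, so δ = z_{0.0125} + z_{0.20} = 2.241 + 0.842 = 3.083.
(Ignoring the negligible lower-tail rejection probability gives the usual closed-form inversion.)
δ = d·√n ⇒ n = (δ/d)² = (3.083 / 0.74)² = 17.36.
Round up to the next whole unit.

n = 18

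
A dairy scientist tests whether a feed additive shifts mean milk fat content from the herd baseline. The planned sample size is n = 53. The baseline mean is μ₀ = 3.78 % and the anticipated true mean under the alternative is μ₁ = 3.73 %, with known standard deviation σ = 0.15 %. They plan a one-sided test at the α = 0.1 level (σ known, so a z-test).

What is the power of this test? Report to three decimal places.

Power ≈ 0.874

Standardized effect: d = |μ₁ − μ₀| / σ = |3.73 − 3.78| / 0.15 = 0.3333
Noncentrality parameter: δ = d·√n = 0.3333 × √53 = 2.4267
One-sided α = 0.1 → critical value z_{0.1} = 1.282.
Power = Φ(δ − 1.282) = Φ(1.145) = 0.8739.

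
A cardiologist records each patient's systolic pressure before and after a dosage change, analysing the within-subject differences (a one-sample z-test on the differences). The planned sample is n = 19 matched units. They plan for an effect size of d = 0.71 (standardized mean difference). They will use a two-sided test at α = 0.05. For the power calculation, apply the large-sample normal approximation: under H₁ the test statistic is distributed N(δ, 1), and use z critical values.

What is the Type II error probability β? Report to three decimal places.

Noncentrality parameter: δ = d·√n = 0.71 × √19 = 3.0948
Two-sided α = 0.05 → critical value z_{0.025} = 1.960.
Power = Φ(δ − 1.960) + Φ(−δ − 1.960) = Φ(1.135) + Φ(-5.055) = 0.8718 + 0.0000 = 0.8718.
Type II error: β = 1 − power = 1 − 0.8718 = 0.1282.

β ≈ 0.128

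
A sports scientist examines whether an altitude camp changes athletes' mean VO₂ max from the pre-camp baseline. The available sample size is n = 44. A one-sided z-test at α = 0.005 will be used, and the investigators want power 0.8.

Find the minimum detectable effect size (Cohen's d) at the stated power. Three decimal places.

Need Φ(δ − 2.576) = 0.8, so δ = 2.576 + 0.842 = 3.417.
δ = d·√n ⇒ d = δ/√n = 3.417/√44 = 0.5152.

d ≈ 0.515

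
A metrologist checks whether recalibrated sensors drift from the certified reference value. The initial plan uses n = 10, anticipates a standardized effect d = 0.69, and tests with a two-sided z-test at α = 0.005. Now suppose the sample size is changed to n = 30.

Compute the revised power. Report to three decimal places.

Power ≈ 0.835

With n = 30: δ = d·√n = 0.69 × √30 = 3.7793. Critical value z_{0.0025} = 2.807.
Revised power = Φ(δ − 2.807) + Φ(−δ − 2.807) = Φ(0.972) + Φ(-6.586) = 0.8345 + 0.0000 = 0.8345.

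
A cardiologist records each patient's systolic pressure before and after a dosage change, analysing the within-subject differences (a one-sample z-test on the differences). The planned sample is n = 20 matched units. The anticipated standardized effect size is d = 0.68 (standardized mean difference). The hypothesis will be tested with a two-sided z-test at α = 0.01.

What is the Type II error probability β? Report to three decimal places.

β ≈ 0.321

Noncentrality parameter: δ = d·√n = 0.68 × √20 = 3.0411
Critical value for a two-sided test at α = 0.01: z_{α/2} = 2.576.
Power = Φ(δ − 2.576) + Φ(−δ − 2.576) = Φ(0.465) + Φ(-5.617) = 0.6791 + 0.0000 = 0.6791.
Type II error: β = 1 − power = 1 − 0.6791 = 0.3209.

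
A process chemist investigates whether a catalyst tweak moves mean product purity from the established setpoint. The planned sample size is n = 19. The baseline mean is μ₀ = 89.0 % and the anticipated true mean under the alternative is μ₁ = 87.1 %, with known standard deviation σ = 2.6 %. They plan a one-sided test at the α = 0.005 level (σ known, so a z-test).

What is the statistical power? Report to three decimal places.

Standardized effect: d = |μ₁ − μ₀| / σ = |87.1 − 89.0| / 2.6 = 0.7308
Noncentrality parameter: λ = d·√n = 0.7308 × √19 = 3.1853
Critical value for a one-sided test at α = 0.005: z_α = 2.576.
Power = P(Z > 2.576 − λ) = Φ(0.610) = 0.7289.

Power ≈ 0.729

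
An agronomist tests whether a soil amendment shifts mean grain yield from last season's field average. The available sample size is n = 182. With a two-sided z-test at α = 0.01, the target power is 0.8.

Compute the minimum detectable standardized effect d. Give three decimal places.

Required noncentrality: δ = z_{0.005} + z_{0.20} = 2.576 + 0.842 = 3.417.
(The second rejection-region term Φ(−δ − z_{α/2}) is negligible and dropped.)
δ = d·√n ⇒ d = δ/√n = 3.417/√182 = 0.2533.

d ≈ 0.253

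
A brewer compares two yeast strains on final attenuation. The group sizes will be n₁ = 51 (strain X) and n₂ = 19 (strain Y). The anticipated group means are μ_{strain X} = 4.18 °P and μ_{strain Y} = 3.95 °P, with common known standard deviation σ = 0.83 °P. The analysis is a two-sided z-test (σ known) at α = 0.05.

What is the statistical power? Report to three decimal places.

Power ≈ 0.178

Standardized effect: d = |μ_{strain X} − μ_{strain Y}| / σ = |4.18 − 3.95| / 0.83 = 0.2771
Noncentrality parameter: δ = d / √(1/n₁ + 1/n₂) = 0.2771 / √(1/51 + 1/19) = 1.0310
Two-sided α = 0.05 → critical value z_{0.025} = 1.960.
Power = Φ(δ − 1.960) + Φ(−δ − 1.960) = Φ(-0.929) + Φ(-2.991) = 0.1765 + 0.0014 = 0.1778.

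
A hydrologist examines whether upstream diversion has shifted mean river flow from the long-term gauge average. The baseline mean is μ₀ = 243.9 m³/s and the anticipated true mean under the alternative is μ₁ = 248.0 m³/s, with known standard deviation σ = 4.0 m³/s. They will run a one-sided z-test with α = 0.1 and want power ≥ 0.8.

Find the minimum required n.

n = 5

Standardized effect: d = |μ₁ − μ₀| / σ = |248.0 − 243.9| / 4.0 = 1.0250
Set Φ(δ − 1.282) = 0.8; then δ − 1.282 = Φ⁻¹(0.8) = 0.842, giving δ = 2.123.
δ = d·√n ⇒ n = (δ/d)² = (2.123 / 1.0250)² = 4.29.
Rounding up, n = 5.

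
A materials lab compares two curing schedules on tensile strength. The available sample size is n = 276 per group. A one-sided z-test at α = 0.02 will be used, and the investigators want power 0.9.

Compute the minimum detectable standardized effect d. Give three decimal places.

Need Φ(δ − 2.054) = 0.9, so δ = 2.054 + 1.282 = 3.335.
δ = d·√(n/2) ⇒ d = δ/√(n/2) = 3.335/√(276/2) = 0.2839.

d ≈ 0.284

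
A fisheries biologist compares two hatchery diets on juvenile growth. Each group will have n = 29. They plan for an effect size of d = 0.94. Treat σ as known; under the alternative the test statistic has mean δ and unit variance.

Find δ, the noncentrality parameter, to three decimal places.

The noncentrality parameter scales effect size by the design's sample-size factor: δ = d·√(n/2) = 0.94 × √(29/2) = 3.5794

δ ≈ 3.579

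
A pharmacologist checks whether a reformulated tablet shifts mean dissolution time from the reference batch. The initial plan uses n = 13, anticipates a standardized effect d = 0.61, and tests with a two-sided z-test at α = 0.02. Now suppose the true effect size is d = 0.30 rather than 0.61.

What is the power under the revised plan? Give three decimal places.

With d = 0.30: δ = d·√n = 0.30 × √13 = 1.0817. Critical value z_{0.01} = 2.326.
Revised power = Φ(δ − 2.326) + Φ(−δ − 2.326) = Φ(-1.245) + Φ(-3.408) = 0.1066 + 0.0003 = 0.1070.

Power ≈ 0.107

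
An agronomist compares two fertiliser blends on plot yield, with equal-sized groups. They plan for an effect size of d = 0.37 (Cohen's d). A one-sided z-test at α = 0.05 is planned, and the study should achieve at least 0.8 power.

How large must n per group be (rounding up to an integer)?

n = 91 per group

For power 0.8 need Φ(δ − z_{0.05}) = 0.8, so δ = z_{0.05} + z_{0.20} = 1.645 + 0.842 = 2.486.
δ = d·√(n/2) ⇒ n = 2(δ/d)² = 2 × (2.486 / 0.37)² = 90.32.
Rounding up, n = 91 per group.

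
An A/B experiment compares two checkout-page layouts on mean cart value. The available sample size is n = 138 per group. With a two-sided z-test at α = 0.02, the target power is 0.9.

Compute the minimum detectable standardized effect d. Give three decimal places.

Need Φ(δ − 2.326) = 0.9, so δ = 2.326 + 1.282 = 3.608.
(Lower-tail contribution to power is negligible for δ > 0.)
δ = d·√(n/2) ⇒ d = δ/√(n/2) = 3.608/√(138/2) = 0.4343.

d ≈ 0.434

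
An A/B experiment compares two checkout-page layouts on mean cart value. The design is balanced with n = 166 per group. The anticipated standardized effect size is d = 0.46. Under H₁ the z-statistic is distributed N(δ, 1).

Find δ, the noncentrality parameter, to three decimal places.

δ ≈ 4.191

The noncentrality parameter scales effect size by the design's sample-size factor: δ = d·√(n/2) = 0.46 × √(166/2) = 4.1908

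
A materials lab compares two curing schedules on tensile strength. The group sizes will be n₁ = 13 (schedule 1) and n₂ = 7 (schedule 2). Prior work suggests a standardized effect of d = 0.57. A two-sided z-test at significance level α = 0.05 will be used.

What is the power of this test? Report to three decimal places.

Power ≈ 0.229

Noncentrality parameter: δ = d / √(1/n₁ + 1/n₂) = 0.57 / √(1/13 + 1/7) = 1.2159
Critical value for a two-sided test at α = 0.05: z_{α/2} = 1.960.
Power = Φ(δ − 1.960) + Φ(−δ − 1.960) = Φ(-0.744) + Φ(-3.176) = 0.2284 + 0.0007 = 0.2292.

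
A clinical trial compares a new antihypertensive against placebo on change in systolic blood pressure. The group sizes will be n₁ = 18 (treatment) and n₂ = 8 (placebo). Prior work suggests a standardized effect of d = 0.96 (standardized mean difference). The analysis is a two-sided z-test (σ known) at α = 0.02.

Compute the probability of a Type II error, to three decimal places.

Noncentrality parameter: δ = d / √(1/n₁ + 1/n₂) = 0.96 / √(1/18 + 1/8) = 2.2593
Two-sided α = 0.02 → critical value z_{0.01} = 2.326.
Power = Φ(δ − 2.326) + Φ(−δ − 2.326) = Φ(-0.067) + Φ(-4.586) = 0.4733 + 0.0000 = 0.4733.
Type II error: β = 1 − power = 1 − 0.4733 = 0.5267.

β ≈ 0.527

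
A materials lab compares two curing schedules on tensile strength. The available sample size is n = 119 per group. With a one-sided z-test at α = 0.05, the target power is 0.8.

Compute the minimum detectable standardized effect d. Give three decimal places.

Required noncentrality: δ = z_{0.05} + z_{0.20} = 1.645 + 0.842 = 2.486.
δ = d·√(n/2) ⇒ d = δ/√(n/2) = 2.486/√(119/2) = 0.3223.

d ≈ 0.322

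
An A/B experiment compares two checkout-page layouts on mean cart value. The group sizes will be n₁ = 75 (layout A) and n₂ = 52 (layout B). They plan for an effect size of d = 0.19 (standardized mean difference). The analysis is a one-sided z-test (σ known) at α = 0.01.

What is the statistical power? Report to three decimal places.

Noncentrality parameter: δ = d / √(1/n₁ + 1/n₂) = 0.19 / √(1/75 + 1/52) = 1.0529
One-sided α = 0.01 → critical value z_{0.01} = 2.326.
Power = P(Z > 2.326 − δ) = Φ(-1.273) = 0.1014.

Power ≈ 0.101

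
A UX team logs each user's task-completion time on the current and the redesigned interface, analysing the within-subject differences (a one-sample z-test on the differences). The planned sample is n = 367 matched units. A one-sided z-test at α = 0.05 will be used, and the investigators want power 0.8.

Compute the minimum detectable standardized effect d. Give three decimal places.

d ≈ 0.130

Required noncentrality: δ = z_{0.05} + z_{0.20} = 1.645 + 0.842 = 2.486.
δ = d·√n ⇒ d = δ/√n = 2.486/√367 = 0.1298.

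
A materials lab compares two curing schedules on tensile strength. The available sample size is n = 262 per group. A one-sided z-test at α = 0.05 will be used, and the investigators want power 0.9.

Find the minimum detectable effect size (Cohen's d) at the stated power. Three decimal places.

Need Φ(δ − 1.645) = 0.9, so δ = 1.645 + 1.282 = 2.926.
δ = d·√(n/2) ⇒ d = δ/√(n/2) = 2.926/√(262/2) = 0.2557.

d ≈ 0.256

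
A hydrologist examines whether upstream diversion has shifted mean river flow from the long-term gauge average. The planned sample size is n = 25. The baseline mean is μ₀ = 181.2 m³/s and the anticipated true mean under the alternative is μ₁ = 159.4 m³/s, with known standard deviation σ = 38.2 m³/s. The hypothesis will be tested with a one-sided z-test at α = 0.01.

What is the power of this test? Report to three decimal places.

Standardized effect: d = |μ₁ − μ₀| / σ = |159.4 − 181.2| / 38.2 = 0.5707
Noncentrality parameter: δ = d·√n = 0.5707 × √25 = 2.8534
Critical value for a one-sided test at α = 0.01: z_α = 2.326.
Power = Φ(δ − 2.326) = Φ(0.527) = 0.7009.

Power ≈ 0.701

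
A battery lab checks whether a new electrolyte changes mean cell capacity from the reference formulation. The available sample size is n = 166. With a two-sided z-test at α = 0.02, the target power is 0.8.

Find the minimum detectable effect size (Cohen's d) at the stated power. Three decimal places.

Need Φ(δ − 2.326) = 0.8, so δ = 2.326 + 0.842 = 3.168.
(The second rejection-region term Φ(−δ − z_{α/2}) is negligible and dropped.)
δ = d·√n ⇒ d = δ/√n = 3.168/√166 = 0.2459.

d ≈ 0.246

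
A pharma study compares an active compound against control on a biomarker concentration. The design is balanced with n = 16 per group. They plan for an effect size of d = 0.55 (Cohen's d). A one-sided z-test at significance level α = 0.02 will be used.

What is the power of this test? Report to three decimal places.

Noncentrality parameter: δ = d·√(n/2) = 0.55 × √(16/2) = 1.5556
Critical value for a one-sided test at α = 0.02: z_α = 2.054.
Power = Φ(δ − 2.054) = Φ(-0.498) = 0.3092.

Power ≈ 0.309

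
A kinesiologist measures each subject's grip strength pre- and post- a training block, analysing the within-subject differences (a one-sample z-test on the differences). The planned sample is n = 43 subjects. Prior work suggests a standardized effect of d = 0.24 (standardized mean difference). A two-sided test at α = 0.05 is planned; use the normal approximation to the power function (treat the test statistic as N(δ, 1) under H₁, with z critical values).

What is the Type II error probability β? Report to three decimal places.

β ≈ 0.650

Noncentrality parameter: δ = d·√n = 0.24 × √43 = 1.5738
Critical value for a two-sided test at α = 0.05: z_{α/2} = 1.960.
Power = Φ(δ − 1.960) + Φ(−δ − 1.960) = Φ(-0.386) + Φ(-3.534) = 0.3497 + 0.0002 = 0.3499.
Type II error: β = 1 − power = 1 − 0.3499 = 0.6501.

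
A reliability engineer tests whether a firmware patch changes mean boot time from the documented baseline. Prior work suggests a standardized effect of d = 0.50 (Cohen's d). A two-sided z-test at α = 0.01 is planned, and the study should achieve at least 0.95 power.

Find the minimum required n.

For power 0.95 need Φ(δ − z_{0.005}) = 0.95, so δ = z_{0.005} + z_{0.05} = 2.576 + 1.645 = 4.221.
(For δ > 0 the lower-tail rejection region contributes negligibly to power, so the one-term inversion is standard.)
δ = d·√n ⇒ n = (δ/d)² = (4.221 / 0.50)² = 71.26.
Rounding up, n = 72.

n = 72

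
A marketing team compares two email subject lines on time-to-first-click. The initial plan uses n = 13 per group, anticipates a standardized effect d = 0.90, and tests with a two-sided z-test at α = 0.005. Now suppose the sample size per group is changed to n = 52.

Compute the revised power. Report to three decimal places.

With n = 52 per group: δ = d·√(n/2) = 0.90 × √(52/2) = 4.5891. Critical value z_{0.0025} = 2.807.
Revised power = Φ(δ − 2.807) + Φ(−δ − 2.807) = Φ(1.782) + Φ(-7.396) = 0.9626 + 0.0000 = 0.9626.

Power ≈ 0.963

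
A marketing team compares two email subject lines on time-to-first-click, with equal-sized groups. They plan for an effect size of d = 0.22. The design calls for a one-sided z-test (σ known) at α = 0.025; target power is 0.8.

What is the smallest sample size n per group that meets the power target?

Set Φ(δ − 1.960) = 0.8; then δ − 1.960 = Φ⁻¹(0.8) = 0.842, giving δ = 2.802.
δ = d·√(n/2) ⇒ n = 2(δ/d)² = 2 × (2.802 / 0.22)² = 324.33.
Round up to the next whole unit.

n = 325 per group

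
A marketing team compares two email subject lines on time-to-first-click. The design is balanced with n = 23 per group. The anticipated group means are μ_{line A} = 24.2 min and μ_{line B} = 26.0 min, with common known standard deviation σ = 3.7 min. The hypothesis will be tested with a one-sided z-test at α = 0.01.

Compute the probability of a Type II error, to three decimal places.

β ≈ 0.751

Standardized effect: d = |μ_{line A} − μ_{line B}| / σ = |24.2 − 26.0| / 3.7 = 0.4865
Noncentrality parameter: δ = d·√(n/2) = 0.4865 × √(23/2) = 1.6498
Critical value for a one-sided test at α = 0.01: z_α = 2.326.
Power = Φ(δ − 2.326) = Φ(-0.677) = 0.2493.
Type II error: β = 1 − power = 1 − 0.2493 = 0.7507.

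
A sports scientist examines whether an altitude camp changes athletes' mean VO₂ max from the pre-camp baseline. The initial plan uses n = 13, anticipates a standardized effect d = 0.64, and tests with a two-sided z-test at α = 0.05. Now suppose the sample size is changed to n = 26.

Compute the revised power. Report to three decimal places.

Power ≈ 0.904

With n = 26: δ = d·√n = 0.64 × √26 = 3.2634. Critical value z_{0.025} = 1.960.
Revised power = Φ(δ − 1.960) + Φ(−δ − 1.960) = Φ(1.303) + Φ(-5.223) = 0.9038 + 0.0000 = 0.9038.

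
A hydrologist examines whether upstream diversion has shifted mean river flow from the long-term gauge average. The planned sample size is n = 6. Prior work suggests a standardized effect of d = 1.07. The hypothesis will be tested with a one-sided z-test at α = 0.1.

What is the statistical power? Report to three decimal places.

Power ≈ 0.910

Noncentrality parameter: δ = d·√n = 1.07 × √6 = 2.6210
Critical value for a one-sided test at α = 0.1: z_α = 1.282.
Power = P(Z > 1.282 − δ) = Φ(1.339) = 0.9098.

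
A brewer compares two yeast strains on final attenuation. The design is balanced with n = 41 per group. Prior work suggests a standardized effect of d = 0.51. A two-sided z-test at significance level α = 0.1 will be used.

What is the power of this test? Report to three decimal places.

Noncentrality parameter: δ = d·√(n/2) = 0.51 × √(41/2) = 2.3091
Critical value for a two-sided test at α = 0.1: z_{α/2} = 1.645.
Power = Φ(δ − 1.645) + Φ(−δ − 1.645) = Φ(0.664) + Φ(-3.954) = 0.7467 + 0.0000 = 0.7468.

Power ≈ 0.747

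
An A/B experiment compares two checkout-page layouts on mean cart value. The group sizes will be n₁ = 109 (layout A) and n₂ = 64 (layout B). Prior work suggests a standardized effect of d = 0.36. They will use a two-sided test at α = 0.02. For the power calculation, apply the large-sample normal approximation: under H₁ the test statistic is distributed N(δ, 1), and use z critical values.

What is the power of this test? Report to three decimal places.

Noncentrality parameter: δ = d / √(1/n₁ + 1/n₂) = 0.36 / √(1/109 + 1/64) = 2.2860
Critical value for a two-sided test at α = 0.02: z_{α/2} = 2.326.
Power = Φ(δ − 2.326) + Φ(−δ − 2.326) = Φ(-0.040) + Φ(-4.612) = 0.4839 + 0.0000 = 0.4839.

Power ≈ 0.484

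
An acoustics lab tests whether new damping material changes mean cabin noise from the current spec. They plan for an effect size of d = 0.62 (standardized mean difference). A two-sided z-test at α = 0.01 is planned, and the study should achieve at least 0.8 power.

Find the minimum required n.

Set Φ(δ − 2.576) = 0.8; then δ − 2.576 = Φ⁻¹(0.8) = 0.842, giving δ = 3.417.
(For δ > 0 the lower-tail rejection region contributes negligibly to power, so the one-term inversion is standard.)
δ = d·√n ⇒ n = (δ/d)² = (3.417 / 0.62)² = 30.38.
Rounding up, n = 31.

n = 31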